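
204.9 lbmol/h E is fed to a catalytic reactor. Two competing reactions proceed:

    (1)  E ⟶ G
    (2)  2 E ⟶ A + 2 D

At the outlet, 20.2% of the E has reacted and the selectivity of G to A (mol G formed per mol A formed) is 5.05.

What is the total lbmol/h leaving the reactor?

Conversion of E: E consumed = 0.202 × 204.9 = 41.39 lbmol/h = 1ξ₁ + 2ξ₂.
Selectivity: 1ξ₁ / (1ξ₂) = 5.05 → ξ₁ = 5.05 ξ₂.
Substitute: (1·5.05 + 2) ξ₂ = 41.39 → ξ₂ = 5.871 lbmol/h, ξ₁ = 29.65 lbmol/h.
Outlet amounts (n = n₀ + Σ ν·ξ):
  E: 204.9 − 1(29.65) − 2(5.871) = 163.5
  G: 0 + 1(29.65) = 29.65
  A: 0 + 1(5.871) = 5.871
  D: 0 + 2(5.871) = 11.74
Total out = 163.5 + 29.65 + 5.871 + 11.74 = 210.8 lbmol/h.

211 lbmol/h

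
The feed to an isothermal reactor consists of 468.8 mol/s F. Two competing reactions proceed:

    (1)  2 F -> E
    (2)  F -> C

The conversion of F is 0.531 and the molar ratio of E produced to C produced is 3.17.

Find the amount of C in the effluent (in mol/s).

33.9 mol/s

Conversion of F: F consumed = 0.531 × 468.8 = 248.9 mol/s = 2ξ₁ + 1ξ₂.
Selectivity: 1ξ₁ / (1ξ₂) = 3.17 → ξ₁ = 3.17 ξ₂.
Substitute: (2·3.17 + 1) ξ₂ = 248.9 → ξ₂ = 33.91 mol/s, ξ₁ = 107.5 mol/s.
Outlet amounts (n = n₀ + Σ ν·ξ):
  F: 468.8 − 2(107.5) − 1(33.91) = 219.9
  E: 0 + 1(107.5) = 107.5
  C: 0 + 1(33.91) = 33.91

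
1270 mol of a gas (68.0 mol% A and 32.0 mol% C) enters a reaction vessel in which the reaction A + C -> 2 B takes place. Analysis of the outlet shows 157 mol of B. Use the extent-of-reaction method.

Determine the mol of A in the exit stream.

785 mol

For B: n = n₀ + 2ξ → 157 = 0 + 2ξ, giving ξ = 78.5 mol.
Outlet amounts (n = n₀ + ν ξ):
  A: 863.6 − 1(78.5) = 785.1
  C: 406.4 − 1(78.5) = 327.9
  B: 0 + 2(78.5) = 157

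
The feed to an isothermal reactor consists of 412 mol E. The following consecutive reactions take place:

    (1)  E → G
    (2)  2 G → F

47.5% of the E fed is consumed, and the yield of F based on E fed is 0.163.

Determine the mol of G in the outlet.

Conversion of E: E consumed = 1ξ₁ = 0.475 × 412 → ξ₁ = 195.7 mol.
Yield of F: 1ξ₂ / 412 = 0.163 → ξ₂ = 67.16 mol.
Outlet amounts (n = n₀ + Σ ν·ξ):
  E: 412 − 1(195.7) = 216.3
  G: 0 + 1(195.7) − 2(67.16) = 61.39
  F: 0 + 1(67.16) = 67.16

61.4 mol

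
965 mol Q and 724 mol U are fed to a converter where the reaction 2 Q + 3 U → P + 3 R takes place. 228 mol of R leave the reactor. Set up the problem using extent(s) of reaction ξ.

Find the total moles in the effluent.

For R: n = n₀ + 3ξ → 228 = 0 + 3ξ, giving ξ = 76 mol.
Outlet amounts (n = n₀ + ν ξ):
  Q: 965 − 2(76) = 813
  U: 724 − 3(76) = 496
  P: 0 + 1(76) = 76
  R: 0 + 3(76) = 228
Total out = 813 + 496 + 76 + 228 = 1613 mol.

1610 mol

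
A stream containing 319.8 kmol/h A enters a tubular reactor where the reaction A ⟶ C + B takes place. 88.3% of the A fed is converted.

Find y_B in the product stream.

0.469

A reacted = 0.883 × 319.8 = 282.4 kmol/h; ν_A = −1, so ξ = 282.4/1 = 282.4 kmol/h.
Outlet amounts (n = n₀ + ν ξ):
  A: 319.8 − 1(282.4) = 37.42
  C: 0 + 1(282.4) = 282.4
  B: 0 + 1(282.4) = 282.4
Total out = 602.2 kmol/h; y_B = 282.4 / 602.2 = 0.4689.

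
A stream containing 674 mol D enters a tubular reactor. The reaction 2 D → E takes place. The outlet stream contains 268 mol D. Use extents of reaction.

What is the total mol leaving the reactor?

For D: n = n₀ − 2ξ → 268 = 674 − 2ξ, giving ξ = 203 mol.
Outlet amounts (n = n₀ + ν ξ):
  D: 674 − 2(203) = 268
  E: 0 + 1(203) = 203
Total out = 268 + 203 = 471 mol.

471 mol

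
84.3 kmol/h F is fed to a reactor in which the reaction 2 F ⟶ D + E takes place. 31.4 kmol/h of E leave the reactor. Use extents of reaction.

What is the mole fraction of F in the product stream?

For E: n = n₀ + 1ξ → 31.4 = 0 + 1ξ, giving ξ = 31.4 kmol/h.
Outlet amounts (n = n₀ + ν ξ):
  F: 84.3 − 2(31.4) = 21.5
  D: 0 + 1(31.4) = 31.4
  E: 0 + 1(31.4) = 31.4
Total out = 84.3 kmol/h; y_F = 21.5 / 84.3 = 0.255.

0.255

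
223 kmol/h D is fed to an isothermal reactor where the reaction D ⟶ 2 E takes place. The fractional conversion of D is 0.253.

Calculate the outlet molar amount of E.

113 kmol/h

D reacted = 0.253 × 223 = 56.42 kmol/h; ν_D = −1, so ξ = 56.42/1 = 56.42 kmol/h.
Outlet amounts (n = n₀ + ν ξ):
  D: 223 − 1(56.42) = 166.6
  E: 0 + 2(56.42) = 112.8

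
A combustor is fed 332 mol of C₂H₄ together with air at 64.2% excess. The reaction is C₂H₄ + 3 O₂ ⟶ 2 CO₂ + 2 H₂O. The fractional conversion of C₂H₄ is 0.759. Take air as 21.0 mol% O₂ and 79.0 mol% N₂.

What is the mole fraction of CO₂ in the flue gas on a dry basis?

Stoichiometric O₂ = 3 × 332 = 996 mol; O₂ fed = 996 × 1.642 = 1635 mol.
N₂ fed = 1635 × 79/21 = 6152 mol.
Fuel reacted = 0.759 × 332 → ξ = 252 mol.
Outlet (n = n₀ + ν ξ):
  C₂H₄: 332 − 1(252) = 80.01
  O₂: 1635 − 3(252) = 879.5
  N₂: 6152 (inert)
  CO₂: 0 + 2(252) = 504
  H₂O: 0 + 2(252) = 504
Dry total = 7616 mol; y_CO₂ (dry) = 504 / 7616 = 0.06618.

0.0662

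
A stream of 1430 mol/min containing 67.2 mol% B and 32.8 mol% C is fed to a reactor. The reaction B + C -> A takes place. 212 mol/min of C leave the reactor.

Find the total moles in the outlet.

For C: n = n₀ − 1ξ → 212 = 469 − 1ξ, giving ξ = 257 mol/min.
Outlet amounts (n = n₀ + ν ξ):
  B: 961 − 1(257) = 703.9
  C: 469 − 1(257) = 212
  A: 0 + 1(257) = 257
Total out = 703.9 + 212 + 257 = 1173 mol/min.

1170 mol/min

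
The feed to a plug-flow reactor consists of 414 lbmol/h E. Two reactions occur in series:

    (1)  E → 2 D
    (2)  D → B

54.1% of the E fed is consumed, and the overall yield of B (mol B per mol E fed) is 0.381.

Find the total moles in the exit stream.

638 lbmol/h

Conversion of E: E consumed = 1ξ₁ = 0.541 × 414 → ξ₁ = 224 lbmol/h.
Yield of B: 1ξ₂ / 414 = 0.381 → ξ₂ = 157.7 lbmol/h.
Outlet amounts (n = n₀ + Σ ν·ξ):
  E: 414 − 1(224) = 190
  D: 0 + 2(224) − 1(157.7) = 290.2
  B: 0 + 1(157.7) = 157.7
Total out = 190 + 290.2 + 157.7 = 638 lbmol/h.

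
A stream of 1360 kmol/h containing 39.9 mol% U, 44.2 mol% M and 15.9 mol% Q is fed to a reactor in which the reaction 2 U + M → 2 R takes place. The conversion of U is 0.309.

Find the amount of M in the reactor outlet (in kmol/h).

U reacted = 0.309 × 542.6 = 167.7 kmol/h; ν_U = −2, so ξ = 167.7/2 = 83.84 kmol/h.
Outlet amounts (n = n₀ + ν ξ):
  U: 542.6 − 2(83.84) = 375
  M: 601.1 − 1(83.84) = 517.3
  R: 0 + 2(83.84) = 167.7
  Q: 216.2 (inert)

517 kmol/h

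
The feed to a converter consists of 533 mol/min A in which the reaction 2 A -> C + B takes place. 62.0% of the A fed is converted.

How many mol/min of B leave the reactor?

A reacted = 0.62 × 533 = 330.5 mol/min; ν_A = −2, so ξ = 330.5/2 = 165.2 mol/min.
Outlet amounts (n = n₀ + ν ξ):
  A: 533 − 2(165.2) = 202.5
  C: 0 + 1(165.2) = 165.2
  B: 0 + 1(165.2) = 165.2

165 mol/min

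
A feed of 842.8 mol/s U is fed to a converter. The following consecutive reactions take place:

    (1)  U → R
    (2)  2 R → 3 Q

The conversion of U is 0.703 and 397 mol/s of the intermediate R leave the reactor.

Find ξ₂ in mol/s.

ξ₂ = 97.7 mol/s

Conversion of U: U consumed = 1ξ₁ = 0.703 × 842.8 → ξ₁ = 592.5 mol/s.
R balance: n_R = 0 + 1ξ₁ − 2ξ₂ = 397 → ξ₂ = (1·592.5 − 397)/2 = 97.74 mol/s.
Outlet amounts (n = n₀ + Σ ν·ξ):
  U: 842.8 − 1(592.5) = 250.3
  R: 0 + 1(592.5) − 2(97.74) = 397
  Q: 0 + 3(97.74) = 293.2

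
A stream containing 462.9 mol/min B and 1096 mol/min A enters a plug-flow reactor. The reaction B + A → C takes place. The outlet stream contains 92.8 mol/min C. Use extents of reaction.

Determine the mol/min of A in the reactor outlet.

1000 mol/min

For C: n = n₀ + 1ξ → 92.8 = 0 + 1ξ, giving ξ = 92.8 mol/min.
Outlet amounts (n = n₀ + ν ξ):
  B: 462.9 − 1(92.8) = 370.1
  A: 1096 − 1(92.8) = 1003
  C: 0 + 1(92.8) = 92.8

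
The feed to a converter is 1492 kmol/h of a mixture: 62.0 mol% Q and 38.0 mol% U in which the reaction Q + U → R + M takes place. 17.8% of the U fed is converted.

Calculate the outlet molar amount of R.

U reacted = 0.178 × 567 = 100.9 kmol/h; ν_U = −1, so ξ = 100.9/1 = 100.9 kmol/h.
Outlet amounts (n = n₀ + ν ξ):
  Q: 925 − 1(100.9) = 824.1
  U: 567 − 1(100.9) = 466
  R: 0 + 1(100.9) = 100.9
  M: 0 + 1(100.9) = 100.9

101 kmol/h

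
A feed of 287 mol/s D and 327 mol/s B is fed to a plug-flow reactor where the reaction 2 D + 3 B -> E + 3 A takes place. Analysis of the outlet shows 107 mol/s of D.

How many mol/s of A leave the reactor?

270 mol/s

For D: n = n₀ − 2ξ → 107 = 287 − 2ξ, giving ξ = 90 mol/s.
Outlet amounts (n = n₀ + ν ξ):
  D: 287 − 2(90) = 107
  B: 327 − 3(90) = 57
  E: 0 + 1(90) = 90
  A: 0 + 3(90) = 270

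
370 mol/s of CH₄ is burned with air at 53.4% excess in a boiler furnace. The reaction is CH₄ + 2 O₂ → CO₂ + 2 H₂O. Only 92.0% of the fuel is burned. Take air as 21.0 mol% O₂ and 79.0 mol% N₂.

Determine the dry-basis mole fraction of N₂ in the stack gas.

Stoichiometric O₂ = 2 × 370 = 740 mol/s; O₂ fed = 740 × 1.534 = 1135 mol/s.
N₂ fed = 1135 × 79/21 = 4270 mol/s.
Fuel reacted = 0.92 × 370 → ξ = 340.4 mol/s.
Outlet (n = n₀ + ν ξ):
  CH₄: 370 − 1(340.4) = 29.6
  O₂: 1135 − 2(340.4) = 454.4
  N₂: 4270 (inert)
  CO₂: 0 + 1(340.4) = 340.4
  H₂O: 0 + 2(340.4) = 680.8
Dry total = 5095 mol/s; y_N₂ (dry) = 4270 / 5095 = 0.8382.

0.838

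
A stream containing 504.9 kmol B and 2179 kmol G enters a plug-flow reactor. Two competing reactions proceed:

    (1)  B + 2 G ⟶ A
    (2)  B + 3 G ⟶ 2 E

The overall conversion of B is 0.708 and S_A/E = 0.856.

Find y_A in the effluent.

0.115

Conversion of B: B consumed = 0.708 × 504.9 = 357.5 kmol = 1ξ₁ + 1ξ₂.
Selectivity: 1ξ₁ / (2ξ₂) = 0.856 → ξ₁ = 1.712 ξ₂.
Substitute: (1·1.712 + 1) ξ₂ = 357.5 → ξ₂ = 131.8 kmol, ξ₁ = 225.7 kmol.
Outlet amounts (n = n₀ + Σ ν·ξ):
  B: 504.9 − 1(225.7) − 1(131.8) = 147.4
  G: 2179 − 2(225.7) − 3(131.8) = 1332
  A: 0 + 1(225.7) = 225.7
  E: 0 + 2(131.8) = 263.6
Total out = 1969 kmol; y_A = 225.7 / 1969 = 0.1146.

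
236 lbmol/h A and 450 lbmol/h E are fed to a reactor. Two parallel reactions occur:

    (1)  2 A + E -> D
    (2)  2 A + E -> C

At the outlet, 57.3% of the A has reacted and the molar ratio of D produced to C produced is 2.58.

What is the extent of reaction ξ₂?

ξ₂ = 18.9 lbmol/h

Conversion of A: A consumed = 0.573 × 236 = 135.2 lbmol/h = 2ξ₁ + 2ξ₂.
Selectivity: 1ξ₁ / (1ξ₂) = 2.58 → ξ₁ = 2.58 ξ₂.
Substitute: (2·2.58 + 2) ξ₂ = 135.2 → ξ₂ = 18.89 lbmol/h, ξ₁ = 48.73 lbmol/h.
Outlet amounts (n = n₀ + Σ ν·ξ):
  A: 236 − 2(48.73) − 2(18.89) = 100.8
  E: 450 − 1(48.73) − 1(18.89) = 382.4
  D: 0 + 1(48.73) = 48.73
  C: 0 + 1(18.89) = 18.89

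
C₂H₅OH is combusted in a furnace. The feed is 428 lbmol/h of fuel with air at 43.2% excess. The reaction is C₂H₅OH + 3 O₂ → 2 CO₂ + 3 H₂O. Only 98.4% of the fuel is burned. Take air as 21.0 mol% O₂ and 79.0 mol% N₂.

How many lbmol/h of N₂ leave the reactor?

Stoichiometric O₂ = 3 × 428 = 1284 lbmol/h; O₂ fed = 1284 × 1.432 = 1839 lbmol/h.
N₂ fed = 1839 × 79/21 = 6917 lbmol/h.
Fuel reacted = 0.984 × 428 → ξ = 421.2 lbmol/h.
Outlet (n = n₀ + ν ξ):
  C₂H₅OH: 428 − 1(421.2) = 6.848
  O₂: 1839 − 3(421.2) = 575.2
  N₂: 6917 (inert)
  CO₂: 0 + 2(421.2) = 842.3
  H₂O: 0 + 3(421.2) = 1263

6920 lbmol/h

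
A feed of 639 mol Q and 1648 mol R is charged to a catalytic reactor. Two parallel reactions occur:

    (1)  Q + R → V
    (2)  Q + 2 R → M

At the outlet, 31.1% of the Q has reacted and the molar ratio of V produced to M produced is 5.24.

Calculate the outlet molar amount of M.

Conversion of Q: Q consumed = 0.311 × 639 = 198.7 mol = 1ξ₁ + 1ξ₂.
Selectivity: 1ξ₁ / (1ξ₂) = 5.24 → ξ₁ = 5.24 ξ₂.
Substitute: (1·5.24 + 1) ξ₂ = 198.7 → ξ₂ = 31.85 mol, ξ₁ = 166.9 mol.
Outlet amounts (n = n₀ + Σ ν·ξ):
  Q: 639 − 1(166.9) − 1(31.85) = 440.3
  R: 1648 − 1(166.9) − 2(31.85) = 1417
  V: 0 + 1(166.9) = 166.9
  M: 0 + 1(31.85) = 31.85

31.8 mol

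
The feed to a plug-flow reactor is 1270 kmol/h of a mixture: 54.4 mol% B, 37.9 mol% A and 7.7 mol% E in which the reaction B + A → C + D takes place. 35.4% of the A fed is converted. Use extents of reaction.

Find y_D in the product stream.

A reacted = 0.354 × 481.3 = 170.4 kmol/h; ν_A = −1, so ξ = 170.4/1 = 170.4 kmol/h.
Outlet amounts (n = n₀ + ν ξ):
  B: 690.9 − 1(170.4) = 520.5
  A: 481.3 − 1(170.4) = 310.9
  C: 0 + 1(170.4) = 170.4
  D: 0 + 1(170.4) = 170.4
  E: 97.79 (inert)
Total out = 1270 kmol/h; y_D = 170.4 / 1270 = 0.1342.

0.134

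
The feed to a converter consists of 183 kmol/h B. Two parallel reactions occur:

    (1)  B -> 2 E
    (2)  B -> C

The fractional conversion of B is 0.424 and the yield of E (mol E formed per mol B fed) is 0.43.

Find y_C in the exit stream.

0.172

Yield of E: 2ξ₁ / 183 = 0.43 → ξ₁ = 39.34 kmol/h.
Conversion of B: 1ξ₁ + 1ξ₂ = 0.424 × 183 = 77.59 → ξ₂ = 38.25 kmol/h.
Outlet amounts (n = n₀ + Σ ν·ξ):
  B: 183 − 1(39.34) − 1(38.25) = 105.4
  E: 0 + 2(39.34) = 78.69
  C: 0 + 1(38.25) = 38.25
Total out = 222.3 kmol/h; y_C = 38.25 / 222.3 = 0.172.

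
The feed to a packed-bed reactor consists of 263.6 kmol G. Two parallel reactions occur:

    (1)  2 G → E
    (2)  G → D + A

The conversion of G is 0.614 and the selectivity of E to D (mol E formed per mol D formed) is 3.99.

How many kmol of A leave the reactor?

18 kmol

Conversion of G: G consumed = 0.614 × 263.6 = 161.9 kmol = 2ξ₁ + 1ξ₂.
Selectivity: 1ξ₁ / (1ξ₂) = 3.99 → ξ₁ = 3.99 ξ₂.
Substitute: (2·3.99 + 1) ξ₂ = 161.9 → ξ₂ = 18.02 kmol, ξ₁ = 71.91 kmol.
Outlet amounts (n = n₀ + Σ ν·ξ):
  G: 263.6 − 2(71.91) − 1(18.02) = 101.7
  E: 0 + 1(71.91) = 71.91
  D: 0 + 1(18.02) = 18.02
  A: 0 + 1(18.02) = 18.02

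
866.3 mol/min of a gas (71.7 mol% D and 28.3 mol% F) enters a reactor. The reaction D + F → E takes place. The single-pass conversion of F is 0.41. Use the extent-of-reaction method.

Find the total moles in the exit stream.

766 mol/min

F reacted = 0.41 × 245.2 = 100.5 mol/min; ν_F = −1, so ξ = 100.5/1 = 100.5 mol/min.
Outlet amounts (n = n₀ + ν ξ):
  D: 621.1 − 1(100.5) = 520.6
  F: 245.2 − 1(100.5) = 144.6
  E: 0 + 1(100.5) = 100.5
Total out = 520.6 + 144.6 + 100.5 = 765.8 mol/min.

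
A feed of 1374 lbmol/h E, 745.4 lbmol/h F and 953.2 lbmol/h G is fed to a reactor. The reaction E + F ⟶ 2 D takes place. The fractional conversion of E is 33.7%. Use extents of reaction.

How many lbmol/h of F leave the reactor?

282 lbmol/h

E reacted = 0.337 × 1374 = 463 lbmol/h; ν_E = −1, so ξ = 463/1 = 463 lbmol/h.
Outlet amounts (n = n₀ + ν ξ):
  E: 1374 − 1(463) = 911
  F: 745.4 − 1(463) = 282.4
  D: 0 + 2(463) = 926.1
  G: 953.2 (inert)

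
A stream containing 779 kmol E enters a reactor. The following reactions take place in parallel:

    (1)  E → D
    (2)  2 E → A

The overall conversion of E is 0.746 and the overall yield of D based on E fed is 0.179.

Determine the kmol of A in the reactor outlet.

Yield of D: 1ξ₁ / 779 = 0.179 → ξ₁ = 139.4 kmol.
Conversion of E: 1ξ₁ + 2ξ₂ = 0.746 × 779 = 581.1 → ξ₂ = 220.8 kmol.
Outlet amounts (n = n₀ + Σ ν·ξ):
  E: 779 − 1(139.4) − 2(220.8) = 197.9
  D: 0 + 1(139.4) = 139.4
  A: 0 + 1(220.8) = 220.8

221 kmol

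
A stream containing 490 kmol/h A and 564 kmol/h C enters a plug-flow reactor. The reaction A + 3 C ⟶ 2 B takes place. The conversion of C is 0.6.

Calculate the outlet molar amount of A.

C reacted = 0.6 × 564 = 338.4 kmol/h; ν_C = −3, so ξ = 338.4/3 = 112.8 kmol/h.
Outlet amounts (n = n₀ + ν ξ):
  A: 490 − 1(112.8) = 377.2
  C: 564 − 3(112.8) = 225.6
  B: 0 + 2(112.8) = 225.6

377 kmol/h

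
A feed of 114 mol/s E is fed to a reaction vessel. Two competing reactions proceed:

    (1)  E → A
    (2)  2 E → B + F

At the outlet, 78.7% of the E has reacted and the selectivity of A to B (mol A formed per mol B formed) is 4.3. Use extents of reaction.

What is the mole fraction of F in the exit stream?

Conversion of E: E consumed = 0.787 × 114 = 89.72 mol/s = 1ξ₁ + 2ξ₂.
Selectivity: 1ξ₁ / (1ξ₂) = 4.3 → ξ₁ = 4.3 ξ₂.
Substitute: (1·4.3 + 2) ξ₂ = 89.72 → ξ₂ = 14.24 mol/s, ξ₁ = 61.24 mol/s.
Outlet amounts (n = n₀ + Σ ν·ξ):
  E: 114 − 1(61.24) − 2(14.24) = 24.28
  A: 0 + 1(61.24) = 61.24
  B: 0 + 1(14.24) = 14.24
  F: 0 + 1(14.24) = 14.24
Total out = 114 mol/s; y_F = 14.24 / 114 = 0.1249.

0.125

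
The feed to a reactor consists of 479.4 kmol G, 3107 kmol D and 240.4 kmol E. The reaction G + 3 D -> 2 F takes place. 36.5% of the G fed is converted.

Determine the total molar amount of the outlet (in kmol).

3480 kmol

G reacted = 0.365 × 479.4 = 175 kmol; ν_G = −1, so ξ = 175/1 = 175 kmol.
Outlet amounts (n = n₀ + ν ξ):
  G: 479.4 − 1(175) = 304.4
  D: 3107 − 3(175) = 2582
  F: 0 + 2(175) = 350
  E: 240.4 (inert)
Total out = 304.4 + 2582 + 350 + 240.4 = 3477 kmol.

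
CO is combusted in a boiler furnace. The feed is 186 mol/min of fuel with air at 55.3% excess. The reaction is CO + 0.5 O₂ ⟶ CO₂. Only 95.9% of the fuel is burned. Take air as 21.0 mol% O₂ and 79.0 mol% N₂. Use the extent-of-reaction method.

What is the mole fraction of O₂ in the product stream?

Stoichiometric O₂ = 0.5 × 186 = 93 mol/min; O₂ fed = 93 × 1.553 = 144.4 mol/min.
N₂ fed = 144.4 × 79/21 = 543.3 mol/min.
Fuel reacted = 0.959 × 186 → ξ = 178.4 mol/min.
Outlet (n = n₀ + ν ξ):
  CO: 186 − 1(178.4) = 7.626
  O₂: 144.4 − 0.5(178.4) = 55.24
  N₂: 543.3 (inert)
  CO₂: 0 + 1(178.4) = 178.4
Total out = 784.6 mol/min; y_O₂ = 55.24 / 784.6 = 0.07041.

0.0704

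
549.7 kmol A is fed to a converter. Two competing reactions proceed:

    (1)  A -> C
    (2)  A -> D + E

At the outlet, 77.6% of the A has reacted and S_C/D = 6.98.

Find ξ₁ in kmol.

ξ₁ = 373 kmol

Conversion of A: A consumed = 0.776 × 549.7 = 426.6 kmol = 1ξ₁ + 1ξ₂.
Selectivity: 1ξ₁ / (1ξ₂) = 6.98 → ξ₁ = 6.98 ξ₂.
Substitute: (1·6.98 + 1) ξ₂ = 426.6 → ξ₂ = 53.45 kmol, ξ₁ = 373.1 kmol.
Outlet amounts (n = n₀ + Σ ν·ξ):
  A: 549.7 − 1(373.1) − 1(53.45) = 123.1
  C: 0 + 1(373.1) = 373.1
  D: 0 + 1(53.45) = 53.45
  E: 0 + 1(53.45) = 53.45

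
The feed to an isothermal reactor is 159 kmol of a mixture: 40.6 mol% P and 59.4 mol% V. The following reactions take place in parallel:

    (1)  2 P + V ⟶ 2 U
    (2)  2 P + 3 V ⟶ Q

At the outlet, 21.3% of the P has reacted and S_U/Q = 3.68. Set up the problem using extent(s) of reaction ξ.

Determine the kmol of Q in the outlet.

Conversion of P: P consumed = 0.213 × 64.55 = 13.75 kmol = 2ξ₁ + 2ξ₂.
Selectivity: 2ξ₁ / (1ξ₂) = 3.68 → ξ₁ = 1.84 ξ₂.
Substitute: (2·1.84 + 2) ξ₂ = 13.75 → ξ₂ = 2.421 kmol, ξ₁ = 4.454 kmol.
Outlet amounts (n = n₀ + Σ ν·ξ):
  P: 64.55 − 2(4.454) − 2(2.421) = 50.8
  V: 94.45 − 1(4.454) − 3(2.421) = 82.73
  U: 0 + 2(4.454) = 8.908
  Q: 0 + 1(2.421) = 2.421

2.42 kmol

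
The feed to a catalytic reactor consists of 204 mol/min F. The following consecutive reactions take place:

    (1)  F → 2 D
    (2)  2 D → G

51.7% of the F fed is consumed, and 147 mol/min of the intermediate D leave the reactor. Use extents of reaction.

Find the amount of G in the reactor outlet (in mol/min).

Conversion of F: F consumed = 1ξ₁ = 0.517 × 204 → ξ₁ = 105.5 mol/min.
D balance: n_D = 0 + 2ξ₁ − 2ξ₂ = 147 → ξ₂ = (2·105.5 − 147)/2 = 31.97 mol/min.
Outlet amounts (n = n₀ + Σ ν·ξ):
  F: 204 − 1(105.5) = 98.53
  D: 0 + 2(105.5) − 2(31.97) = 147
  G: 0 + 1(31.97) = 31.97

32 mol/min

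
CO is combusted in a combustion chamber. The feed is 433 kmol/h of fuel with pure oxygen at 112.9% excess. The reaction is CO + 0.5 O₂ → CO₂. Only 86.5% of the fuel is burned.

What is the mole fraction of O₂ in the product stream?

0.387

Stoichiometric O₂ = 0.5 × 433 = 216.5 kmol/h; O₂ fed = 216.5 × 2.129 = 460.9 kmol/h.
Fuel reacted = 0.865 × 433 → ξ = 374.5 kmol/h.
Outlet (n = n₀ + ν ξ):
  CO: 433 − 1(374.5) = 58.45
  O₂: 460.9 − 0.5(374.5) = 273.7
  CO₂: 0 + 1(374.5) = 374.5
Total out = 706.7 kmol/h; y_O₂ = 273.7 / 706.7 = 0.3873.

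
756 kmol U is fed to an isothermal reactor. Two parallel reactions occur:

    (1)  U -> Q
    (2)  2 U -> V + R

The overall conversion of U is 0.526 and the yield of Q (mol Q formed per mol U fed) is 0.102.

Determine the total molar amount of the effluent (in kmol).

Yield of Q: 1ξ₁ / 756 = 0.102 → ξ₁ = 77.11 kmol.
Conversion of U: 1ξ₁ + 2ξ₂ = 0.526 × 756 = 397.7 → ξ₂ = 160.3 kmol.
Outlet amounts (n = n₀ + Σ ν·ξ):
  U: 756 − 1(77.11) − 2(160.3) = 358.3
  Q: 0 + 1(77.11) = 77.11
  V: 0 + 1(160.3) = 160.3
  R: 0 + 1(160.3) = 160.3
Total out = 358.3 + 77.11 + 160.3 + 160.3 = 756 kmol.

756 kmol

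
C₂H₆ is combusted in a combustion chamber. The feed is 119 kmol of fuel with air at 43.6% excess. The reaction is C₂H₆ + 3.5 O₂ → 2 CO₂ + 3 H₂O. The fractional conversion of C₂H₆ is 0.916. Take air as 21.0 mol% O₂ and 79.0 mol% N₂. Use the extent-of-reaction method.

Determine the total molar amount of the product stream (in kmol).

Stoichiometric O₂ = 3.5 × 119 = 416.5 kmol; O₂ fed = 416.5 × 1.436 = 598.1 kmol.
N₂ fed = 598.1 × 79/21 = 2250 kmol.
Fuel reacted = 0.916 × 119 → ξ = 109 kmol.
Outlet (n = n₀ + ν ξ):
  C₂H₆: 119 − 1(109) = 9.996
  O₂: 598.1 − 3.5(109) = 216.6
  N₂: 2250 (inert)
  CO₂: 0 + 2(109) = 218
  H₂O: 0 + 3(109) = 327
Total out = 9.996 + 216.6 + 2250 + 218 + 327 = 3022 kmol.

3020 kmol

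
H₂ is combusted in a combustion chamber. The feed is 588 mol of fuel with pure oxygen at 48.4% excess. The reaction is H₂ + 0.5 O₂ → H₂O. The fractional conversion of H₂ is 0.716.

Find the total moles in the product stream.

814 mol

Stoichiometric O₂ = 0.5 × 588 = 294 mol; O₂ fed = 294 × 1.484 = 436.3 mol.
Fuel reacted = 0.716 × 588 → ξ = 421 mol.
Outlet (n = n₀ + ν ξ):
  H₂: 588 − 1(421) = 167
  O₂: 436.3 − 0.5(421) = 225.8
  H₂O: 0 + 1(421) = 421
Total out = 167 + 225.8 + 421 = 813.8 mol.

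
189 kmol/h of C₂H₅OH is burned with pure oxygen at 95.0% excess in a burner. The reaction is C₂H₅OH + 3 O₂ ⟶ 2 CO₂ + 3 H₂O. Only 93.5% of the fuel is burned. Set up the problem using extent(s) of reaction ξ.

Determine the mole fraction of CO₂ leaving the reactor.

Stoichiometric O₂ = 3 × 189 = 567 kmol/h; O₂ fed = 567 × 1.950 = 1106 kmol/h.
Fuel reacted = 0.935 × 189 → ξ = 176.7 kmol/h.
Outlet (n = n₀ + ν ξ):
  C₂H₅OH: 189 − 1(176.7) = 12.28
  O₂: 1106 − 3(176.7) = 575.5
  CO₂: 0 + 2(176.7) = 353.4
  H₂O: 0 + 3(176.7) = 530.1
Total out = 1471 kmol/h; y_CO₂ = 353.4 / 1471 = 0.2402.

0.24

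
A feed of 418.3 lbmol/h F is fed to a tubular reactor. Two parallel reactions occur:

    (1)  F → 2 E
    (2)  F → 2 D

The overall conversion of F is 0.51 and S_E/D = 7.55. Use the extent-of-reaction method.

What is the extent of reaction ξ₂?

Conversion of F: F consumed = 0.51 × 418.3 = 213.3 lbmol/h = 1ξ₁ + 1ξ₂.
Selectivity: 2ξ₁ / (2ξ₂) = 7.55 → ξ₁ = 7.55 ξ₂.
Substitute: (1·7.55 + 1) ξ₂ = 213.3 → ξ₂ = 24.95 lbmol/h, ξ₁ = 188.4 lbmol/h.
Outlet amounts (n = n₀ + Σ ν·ξ):
  F: 418.3 − 1(188.4) − 1(24.95) = 205
  E: 0 + 2(188.4) = 376.8
  D: 0 + 2(24.95) = 49.9

ξ₂ = 25 lbmol/h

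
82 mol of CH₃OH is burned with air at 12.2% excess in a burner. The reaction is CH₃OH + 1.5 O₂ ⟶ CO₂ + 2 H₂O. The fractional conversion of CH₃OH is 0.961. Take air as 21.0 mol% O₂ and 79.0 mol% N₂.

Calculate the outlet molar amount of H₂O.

158 mol

Stoichiometric O₂ = 1.5 × 82 = 123 mol; O₂ fed = 123 × 1.122 = 138 mol.
N₂ fed = 138 × 79/21 = 519.2 mol.
Fuel reacted = 0.961 × 82 → ξ = 78.8 mol.
Outlet (n = n₀ + ν ξ):
  CH₃OH: 82 − 1(78.8) = 3.198
  O₂: 138 − 1.5(78.8) = 19.8
  N₂: 519.2 (inert)
  CO₂: 0 + 1(78.8) = 78.8
  H₂O: 0 + 2(78.8) = 157.6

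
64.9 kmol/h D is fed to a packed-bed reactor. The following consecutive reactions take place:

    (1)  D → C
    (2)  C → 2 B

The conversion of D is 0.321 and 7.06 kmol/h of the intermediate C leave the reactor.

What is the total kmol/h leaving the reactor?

Conversion of D: D consumed = 1ξ₁ = 0.321 × 64.9 → ξ₁ = 20.83 kmol/h.
C balance: n_C = 0 + 1ξ₁ − 1ξ₂ = 7.06 → ξ₂ = (1·20.83 − 7.06)/1 = 13.77 kmol/h.
Outlet amounts (n = n₀ + Σ ν·ξ):
  D: 64.9 − 1(20.83) = 44.07
  C: 0 + 1(20.83) − 1(13.77) = 7.06
  B: 0 + 2(13.77) = 27.55
Total out = 44.07 + 7.06 + 27.55 = 78.67 kmol/h.

78.7 kmol/h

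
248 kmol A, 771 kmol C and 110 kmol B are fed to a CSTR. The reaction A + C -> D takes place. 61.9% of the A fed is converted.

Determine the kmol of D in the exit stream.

A reacted = 0.619 × 248 = 153.5 kmol; ν_A = −1, so ξ = 153.5/1 = 153.5 kmol.
Outlet amounts (n = n₀ + ν ξ):
  A: 248 − 1(153.5) = 94.49
  C: 771 − 1(153.5) = 617.5
  D: 0 + 1(153.5) = 153.5
  B: 110 (inert)

154 kmol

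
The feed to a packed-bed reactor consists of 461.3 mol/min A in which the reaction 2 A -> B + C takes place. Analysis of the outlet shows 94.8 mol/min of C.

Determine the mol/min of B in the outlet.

For C: n = n₀ + 1ξ → 94.8 = 0 + 1ξ, giving ξ = 94.8 mol/min.
Outlet amounts (n = n₀ + ν ξ):
  A: 461.3 − 2(94.8) = 271.7
  B: 0 + 1(94.8) = 94.8
  C: 0 + 1(94.8) = 94.8

94.8 mol/min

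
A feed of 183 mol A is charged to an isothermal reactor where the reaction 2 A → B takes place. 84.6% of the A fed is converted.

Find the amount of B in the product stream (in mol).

77.4 mol

A reacted = 0.846 × 183 = 154.8 mol; ν_A = −2, so ξ = 154.8/2 = 77.41 mol.
Outlet amounts (n = n₀ + ν ξ):
  A: 183 − 2(77.41) = 28.18
  B: 0 + 1(77.41) = 77.41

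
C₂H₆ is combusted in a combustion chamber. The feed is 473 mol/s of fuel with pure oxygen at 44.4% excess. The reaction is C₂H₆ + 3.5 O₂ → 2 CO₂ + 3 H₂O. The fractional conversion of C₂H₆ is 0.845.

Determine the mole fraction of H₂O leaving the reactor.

0.391

Stoichiometric O₂ = 3.5 × 473 = 1656 mol/s; O₂ fed = 1656 × 1.444 = 2391 mol/s.
Fuel reacted = 0.845 × 473 → ξ = 399.7 mol/s.
Outlet (n = n₀ + ν ξ):
  C₂H₆: 473 − 1(399.7) = 73.31
  O₂: 2391 − 3.5(399.7) = 991.6
  CO₂: 0 + 2(399.7) = 799.4
  H₂O: 0 + 3(399.7) = 1199
Total out = 3063 mol/s; y_H₂O = 1199 / 3063 = 0.3914.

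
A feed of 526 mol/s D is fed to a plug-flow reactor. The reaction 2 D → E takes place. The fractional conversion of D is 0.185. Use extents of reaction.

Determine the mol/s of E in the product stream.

D reacted = 0.185 × 526 = 97.31 mol/s; ν_D = −2, so ξ = 97.31/2 = 48.66 mol/s.
Outlet amounts (n = n₀ + ν ξ):
  D: 526 − 2(48.66) = 428.7
  E: 0 + 1(48.66) = 48.66

48.7 mol/s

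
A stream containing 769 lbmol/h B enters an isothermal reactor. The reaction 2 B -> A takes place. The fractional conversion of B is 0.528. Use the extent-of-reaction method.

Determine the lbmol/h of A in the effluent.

B reacted = 0.528 × 769 = 406 lbmol/h; ν_B = −2, so ξ = 406/2 = 203 lbmol/h.
Outlet amounts (n = n₀ + ν ξ):
  B: 769 − 2(203) = 363
  A: 0 + 1(203) = 203

203 lbmol/h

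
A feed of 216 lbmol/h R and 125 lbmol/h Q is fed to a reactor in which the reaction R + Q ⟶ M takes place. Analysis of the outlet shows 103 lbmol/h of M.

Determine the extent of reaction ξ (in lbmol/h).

ξ = 103 lbmol/h

For M: n = n₀ + 1ξ → 103 = 0 + 1ξ, giving ξ = 103 lbmol/h.
Outlet amounts (n = n₀ + ν ξ):
  R: 216 − 1(103) = 113
  Q: 125 − 1(103) = 22
  M: 0 + 1(103) = 103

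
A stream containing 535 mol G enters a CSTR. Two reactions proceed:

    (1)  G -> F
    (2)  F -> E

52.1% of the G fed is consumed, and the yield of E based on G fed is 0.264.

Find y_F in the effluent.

0.257

Conversion of G: G consumed = 1ξ₁ = 0.521 × 535 → ξ₁ = 278.7 mol.
Yield of E: 1ξ₂ / 535 = 0.264 → ξ₂ = 141.2 mol.
Outlet amounts (n = n₀ + Σ ν·ξ):
  G: 535 − 1(278.7) = 256.3
  F: 0 + 1(278.7) − 1(141.2) = 137.5
  E: 0 + 1(141.2) = 141.2
Total out = 535 mol; y_F = 137.5 / 535 = 0.257.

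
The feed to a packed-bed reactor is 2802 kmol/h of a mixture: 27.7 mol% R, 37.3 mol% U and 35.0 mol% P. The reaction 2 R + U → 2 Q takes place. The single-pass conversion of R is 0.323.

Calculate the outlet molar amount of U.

R reacted = 0.323 × 776.2 = 250.7 kmol/h; ν_R = −2, so ξ = 250.7/2 = 125.3 kmol/h.
Outlet amounts (n = n₀ + ν ξ):
  R: 776.2 − 2(125.3) = 525.5
  U: 1045 − 1(125.3) = 919.8
  Q: 0 + 2(125.3) = 250.7
  P: 980.7 (inert)

920 kmol/h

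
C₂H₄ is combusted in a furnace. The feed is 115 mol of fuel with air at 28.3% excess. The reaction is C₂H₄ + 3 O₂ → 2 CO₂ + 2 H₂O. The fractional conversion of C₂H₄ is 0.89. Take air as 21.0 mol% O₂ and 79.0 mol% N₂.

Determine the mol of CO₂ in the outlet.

Stoichiometric O₂ = 3 × 115 = 345 mol; O₂ fed = 345 × 1.283 = 442.6 mol.
N₂ fed = 442.6 × 79/21 = 1665 mol.
Fuel reacted = 0.89 × 115 → ξ = 102.4 mol.
Outlet (n = n₀ + ν ξ):
  C₂H₄: 115 − 1(102.4) = 12.65
  O₂: 442.6 − 3(102.4) = 135.6
  N₂: 1665 (inert)
  CO₂: 0 + 2(102.4) = 204.7
  H₂O: 0 + 2(102.4) = 204.7

205 mol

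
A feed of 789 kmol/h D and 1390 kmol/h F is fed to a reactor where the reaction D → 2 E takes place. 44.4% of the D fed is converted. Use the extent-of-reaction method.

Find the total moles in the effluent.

2530 kmol/h

D reacted = 0.444 × 789 = 350.3 kmol/h; ν_D = −1, so ξ = 350.3/1 = 350.3 kmol/h.
Outlet amounts (n = n₀ + ν ξ):
  D: 789 − 1(350.3) = 438.7
  E: 0 + 2(350.3) = 700.6
  F: 1390 (inert)
Total out = 438.7 + 700.6 + 1390 = 2529 kmol/h.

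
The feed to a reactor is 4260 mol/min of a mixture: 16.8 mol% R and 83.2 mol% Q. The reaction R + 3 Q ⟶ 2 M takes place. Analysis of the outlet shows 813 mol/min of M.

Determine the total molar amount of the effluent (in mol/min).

For M: n = n₀ + 2ξ → 813 = 0 + 2ξ, giving ξ = 406.5 mol/min.
Outlet amounts (n = n₀ + ν ξ):
  R: 715.7 − 1(406.5) = 309.2
  Q: 3544 − 3(406.5) = 2325
  M: 0 + 2(406.5) = 813
Total out = 309.2 + 2325 + 813 = 3447 mol/min.

3450 mol/min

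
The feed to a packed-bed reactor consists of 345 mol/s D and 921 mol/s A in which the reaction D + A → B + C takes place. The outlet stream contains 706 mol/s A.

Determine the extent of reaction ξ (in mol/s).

ξ = 215 mol/s

For A: n = n₀ − 1ξ → 706 = 921 − 1ξ, giving ξ = 215 mol/s.
Outlet amounts (n = n₀ + ν ξ):
  D: 345 − 1(215) = 130
  A: 921 − 1(215) = 706
  B: 0 + 1(215) = 215
  C: 0 + 1(215) = 215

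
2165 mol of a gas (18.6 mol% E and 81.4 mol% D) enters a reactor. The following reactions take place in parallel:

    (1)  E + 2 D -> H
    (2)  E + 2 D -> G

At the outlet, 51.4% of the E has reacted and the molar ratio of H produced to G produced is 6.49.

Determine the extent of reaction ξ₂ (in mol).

ξ₂ = 27.6 mol

Conversion of E: E consumed = 0.514 × 402.7 = 207 mol = 1ξ₁ + 1ξ₂.
Selectivity: 1ξ₁ / (1ξ₂) = 6.49 → ξ₁ = 6.49 ξ₂.
Substitute: (1·6.49 + 1) ξ₂ = 207 → ξ₂ = 27.63 mol, ξ₁ = 179.3 mol.
Outlet amounts (n = n₀ + Σ ν·ξ):
  E: 402.7 − 1(179.3) − 1(27.63) = 195.7
  D: 1762 − 2(179.3) − 2(27.63) = 1348
  H: 0 + 1(179.3) = 179.3
  G: 0 + 1(27.63) = 27.63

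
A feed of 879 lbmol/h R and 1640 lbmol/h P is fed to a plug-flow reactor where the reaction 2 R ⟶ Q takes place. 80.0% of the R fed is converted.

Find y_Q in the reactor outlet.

0.162

R reacted = 0.8 × 879 = 703.2 lbmol/h; ν_R = −2, so ξ = 703.2/2 = 351.6 lbmol/h.
Outlet amounts (n = n₀ + ν ξ):
  R: 879 − 2(351.6) = 175.8
  Q: 0 + 1(351.6) = 351.6
  P: 1640 (inert)
Total out = 2167 lbmol/h; y_Q = 351.6 / 2167 = 0.1622.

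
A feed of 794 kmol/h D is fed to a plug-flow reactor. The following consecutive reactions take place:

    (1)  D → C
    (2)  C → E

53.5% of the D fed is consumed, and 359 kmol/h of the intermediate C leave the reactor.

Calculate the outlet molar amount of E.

Conversion of D: D consumed = 1ξ₁ = 0.535 × 794 → ξ₁ = 424.8 kmol/h.
C balance: n_C = 0 + 1ξ₁ − 1ξ₂ = 359 → ξ₂ = (1·424.8 − 359)/1 = 65.79 kmol/h.
Outlet amounts (n = n₀ + Σ ν·ξ):
  D: 794 − 1(424.8) = 369.2
  C: 0 + 1(424.8) − 1(65.79) = 359
  E: 0 + 1(65.79) = 65.79

65.8 kmol/h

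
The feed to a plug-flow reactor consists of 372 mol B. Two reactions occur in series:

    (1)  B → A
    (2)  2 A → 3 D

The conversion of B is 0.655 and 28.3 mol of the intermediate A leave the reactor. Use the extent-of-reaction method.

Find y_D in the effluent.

0.673

Conversion of B: B consumed = 1ξ₁ = 0.655 × 372 → ξ₁ = 243.7 mol.
A balance: n_A = 0 + 1ξ₁ − 2ξ₂ = 28.3 → ξ₂ = (1·243.7 − 28.3)/2 = 107.7 mol.
Outlet amounts (n = n₀ + Σ ν·ξ):
  B: 372 − 1(243.7) = 128.3
  A: 0 + 1(243.7) − 2(107.7) = 28.3
  D: 0 + 3(107.7) = 323
Total out = 479.7 mol; y_D = 323 / 479.7 = 0.6734.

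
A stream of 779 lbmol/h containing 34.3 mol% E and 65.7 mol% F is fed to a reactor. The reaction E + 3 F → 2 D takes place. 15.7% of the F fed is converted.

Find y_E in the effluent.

F reacted = 0.157 × 511.8 = 80.35 lbmol/h; ν_F = −3, so ξ = 80.35/3 = 26.78 lbmol/h.
Outlet amounts (n = n₀ + ν ξ):
  E: 267.2 − 1(26.78) = 240.4
  F: 511.8 − 3(26.78) = 431.4
  D: 0 + 2(26.78) = 53.57
Total out = 725.4 lbmol/h; y_E = 240.4 / 725.4 = 0.3314.

0.331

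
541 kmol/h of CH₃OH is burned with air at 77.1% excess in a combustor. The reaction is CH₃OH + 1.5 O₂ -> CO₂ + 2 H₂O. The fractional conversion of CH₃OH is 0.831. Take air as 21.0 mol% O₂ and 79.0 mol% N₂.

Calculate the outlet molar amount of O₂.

Stoichiometric O₂ = 1.5 × 541 = 811.5 kmol/h; O₂ fed = 811.5 × 1.771 = 1437 kmol/h.
N₂ fed = 1437 × 79/21 = 5406 kmol/h.
Fuel reacted = 0.831 × 541 → ξ = 449.6 kmol/h.
Outlet (n = n₀ + ν ξ):
  CH₃OH: 541 − 1(449.6) = 91.43
  O₂: 1437 − 1.5(449.6) = 762.8
  N₂: 5406 (inert)
  CO₂: 0 + 1(449.6) = 449.6
  H₂O: 0 + 2(449.6) = 899.1

763 kmol/h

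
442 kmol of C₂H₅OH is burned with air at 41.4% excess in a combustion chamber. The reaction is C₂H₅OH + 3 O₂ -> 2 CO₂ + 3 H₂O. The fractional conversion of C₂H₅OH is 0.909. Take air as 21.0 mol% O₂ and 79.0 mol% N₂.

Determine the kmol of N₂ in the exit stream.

Stoichiometric O₂ = 3 × 442 = 1326 kmol; O₂ fed = 1326 × 1.414 = 1875 kmol.
N₂ fed = 1875 × 79/21 = 7053 kmol.
Fuel reacted = 0.909 × 442 → ξ = 401.8 kmol.
Outlet (n = n₀ + ν ξ):
  C₂H₅OH: 442 − 1(401.8) = 40.22
  O₂: 1875 − 3(401.8) = 669.6
  N₂: 7053 (inert)
  CO₂: 0 + 2(401.8) = 803.6
  H₂O: 0 + 3(401.8) = 1205

7050 kmol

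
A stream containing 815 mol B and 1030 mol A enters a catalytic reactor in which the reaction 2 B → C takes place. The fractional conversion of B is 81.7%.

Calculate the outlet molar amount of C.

B reacted = 0.817 × 815 = 665.9 mol; ν_B = −2, so ξ = 665.9/2 = 332.9 mol.
Outlet amounts (n = n₀ + ν ξ):
  B: 815 − 2(332.9) = 149.1
  C: 0 + 1(332.9) = 332.9
  A: 1030 (inert)

333 mol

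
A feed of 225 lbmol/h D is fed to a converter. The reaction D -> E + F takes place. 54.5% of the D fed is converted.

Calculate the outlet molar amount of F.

123 lbmol/h

D reacted = 0.545 × 225 = 122.6 lbmol/h; ν_D = −1, so ξ = 122.6/1 = 122.6 lbmol/h.
Outlet amounts (n = n₀ + ν ξ):
  D: 225 − 1(122.6) = 102.4
  E: 0 + 1(122.6) = 122.6
  F: 0 + 1(122.6) = 122.6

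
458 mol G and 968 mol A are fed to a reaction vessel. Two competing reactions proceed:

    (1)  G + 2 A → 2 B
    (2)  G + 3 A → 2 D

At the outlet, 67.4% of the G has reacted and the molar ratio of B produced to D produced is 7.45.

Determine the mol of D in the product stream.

Conversion of G: G consumed = 0.674 × 458 = 308.7 mol = 1ξ₁ + 1ξ₂.
Selectivity: 2ξ₁ / (2ξ₂) = 7.45 → ξ₁ = 7.45 ξ₂.
Substitute: (1·7.45 + 1) ξ₂ = 308.7 → ξ₂ = 36.53 mol, ξ₁ = 272.2 mol.
Outlet amounts (n = n₀ + Σ ν·ξ):
  G: 458 − 1(272.2) − 1(36.53) = 149.3
  A: 968 − 2(272.2) − 3(36.53) = 314.1
  B: 0 + 2(272.2) = 544.3
  D: 0 + 2(36.53) = 73.06

73.1 mol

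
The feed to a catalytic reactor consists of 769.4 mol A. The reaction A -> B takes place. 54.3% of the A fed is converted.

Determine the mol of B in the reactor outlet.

A reacted = 0.543 × 769.4 = 417.8 mol; ν_A = −1, so ξ = 417.8/1 = 417.8 mol.
Outlet amounts (n = n₀ + ν ξ):
  A: 769.4 − 1(417.8) = 351.6
  B: 0 + 1(417.8) = 417.8

418 mol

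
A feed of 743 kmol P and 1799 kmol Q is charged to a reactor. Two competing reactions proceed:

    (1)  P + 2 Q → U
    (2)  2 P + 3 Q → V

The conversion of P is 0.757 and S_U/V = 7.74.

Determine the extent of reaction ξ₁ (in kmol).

Conversion of P: P consumed = 0.757 × 743 = 562.5 kmol = 1ξ₁ + 2ξ₂.
Selectivity: 1ξ₁ / (1ξ₂) = 7.74 → ξ₁ = 7.74 ξ₂.
Substitute: (1·7.74 + 2) ξ₂ = 562.5 → ξ₂ = 57.75 kmol, ξ₁ = 447 kmol.
Outlet amounts (n = n₀ + Σ ν·ξ):
  P: 743 − 1(447) − 2(57.75) = 180.5
  Q: 1799 − 2(447) − 3(57.75) = 731.8
  U: 0 + 1(447) = 447
  V: 0 + 1(57.75) = 57.75

ξ₁ = 447 kmol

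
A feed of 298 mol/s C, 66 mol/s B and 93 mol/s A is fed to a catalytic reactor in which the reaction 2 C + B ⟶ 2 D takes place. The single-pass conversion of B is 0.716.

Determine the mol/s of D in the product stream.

94.5 mol/s

B reacted = 0.716 × 66 = 47.26 mol/s; ν_B = −1, so ξ = 47.26/1 = 47.26 mol/s.
Outlet amounts (n = n₀ + ν ξ):
  C: 298 − 2(47.26) = 203.5
  B: 66 − 1(47.26) = 18.74
  D: 0 + 2(47.26) = 94.51
  A: 93 (inert)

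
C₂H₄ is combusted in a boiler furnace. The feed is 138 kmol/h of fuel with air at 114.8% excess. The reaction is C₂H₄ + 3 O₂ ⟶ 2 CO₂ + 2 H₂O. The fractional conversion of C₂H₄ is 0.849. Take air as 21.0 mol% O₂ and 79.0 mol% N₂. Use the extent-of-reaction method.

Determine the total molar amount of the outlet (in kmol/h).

Stoichiometric O₂ = 3 × 138 = 414 kmol/h; O₂ fed = 414 × 2.148 = 889.3 kmol/h.
N₂ fed = 889.3 × 79/21 = 3345 kmol/h.
Fuel reacted = 0.849 × 138 → ξ = 117.2 kmol/h.
Outlet (n = n₀ + ν ξ):
  C₂H₄: 138 − 1(117.2) = 20.84
  O₂: 889.3 − 3(117.2) = 537.8
  N₂: 3345 (inert)
  CO₂: 0 + 2(117.2) = 234.3
  H₂O: 0 + 2(117.2) = 234.3
Total out = 20.84 + 537.8 + 3345 + 234.3 + 234.3 = 4373 kmol/h.

4370 kmol/h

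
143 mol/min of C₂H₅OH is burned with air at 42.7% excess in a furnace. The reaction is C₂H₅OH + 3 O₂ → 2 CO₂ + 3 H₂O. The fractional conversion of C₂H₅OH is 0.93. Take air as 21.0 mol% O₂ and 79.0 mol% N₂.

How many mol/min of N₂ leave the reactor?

2300 mol/min

Stoichiometric O₂ = 3 × 143 = 429 mol/min; O₂ fed = 429 × 1.427 = 612.2 mol/min.
N₂ fed = 612.2 × 79/21 = 2303 mol/min.
Fuel reacted = 0.93 × 143 → ξ = 133 mol/min.
Outlet (n = n₀ + ν ξ):
  C₂H₅OH: 143 − 1(133) = 10.01
  O₂: 612.2 − 3(133) = 213.2
  N₂: 2303 (inert)
  CO₂: 0 + 2(133) = 266
  H₂O: 0 + 3(133) = 399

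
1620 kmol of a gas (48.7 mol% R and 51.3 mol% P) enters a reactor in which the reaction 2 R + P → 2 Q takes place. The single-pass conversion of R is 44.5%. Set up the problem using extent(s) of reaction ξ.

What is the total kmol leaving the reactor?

R reacted = 0.445 × 788.9 = 351.1 kmol; ν_R = −2, so ξ = 351.1/2 = 175.5 kmol.
Outlet amounts (n = n₀ + ν ξ):
  R: 788.9 − 2(175.5) = 437.9
  P: 831.1 − 1(175.5) = 655.5
  Q: 0 + 2(175.5) = 351.1
Total out = 437.9 + 655.5 + 351.1 = 1444 kmol.

1440 kmol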